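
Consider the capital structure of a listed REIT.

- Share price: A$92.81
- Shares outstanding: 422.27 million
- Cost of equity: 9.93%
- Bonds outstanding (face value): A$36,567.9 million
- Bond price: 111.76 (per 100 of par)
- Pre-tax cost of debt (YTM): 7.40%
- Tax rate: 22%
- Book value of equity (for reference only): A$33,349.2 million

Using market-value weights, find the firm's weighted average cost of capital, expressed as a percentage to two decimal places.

Market value of equity E = 92.81 × 422.27m = 39190.8787m. Market value of debt D = 36567.9m × 111.76/100 = 40868.28504m.
Total capital V = 39190.8787 + 40868.28504 = 80059.16374.
Equity: weight = 39190.8787/80059.16374 = 0.4895; cost = 9.93%.
Bonds outstanding: weight = 40868.28504/80059.16374 = 0.5105; after-tax cost = 7.4% × (1 − 22%) = 5.7720%.
WACC = 0.4895 × 9.9300% + 0.5105 × 5.7720% = 7.8074%.

7.81%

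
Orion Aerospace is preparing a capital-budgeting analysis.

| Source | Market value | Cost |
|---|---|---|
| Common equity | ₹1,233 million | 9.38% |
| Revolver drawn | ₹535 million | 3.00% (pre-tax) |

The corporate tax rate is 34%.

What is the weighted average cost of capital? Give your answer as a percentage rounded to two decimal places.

7.14%

Total capital V = 1233 + 535 = 1768.
Equity: weight = 1233/1768 = 0.6974; cost = 9.38%.
Revolver drawn: weight = 535/1768 = 0.3026; after-tax cost = 3% × (1 − 34%) = 1.9800%.
WACC = 0.6974 × 9.3800% + 0.3026 × 1.9800% = 7.1407%.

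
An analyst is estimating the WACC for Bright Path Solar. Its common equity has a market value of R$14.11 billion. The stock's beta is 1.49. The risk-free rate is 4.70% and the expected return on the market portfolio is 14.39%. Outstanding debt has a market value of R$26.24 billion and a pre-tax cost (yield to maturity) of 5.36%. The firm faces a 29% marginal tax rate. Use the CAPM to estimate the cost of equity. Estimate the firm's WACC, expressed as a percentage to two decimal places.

Market risk premium = 14.39% − 4.7% = 9.69%.
Cost of equity via CAPM: Re = 4.7% + 1.49 × 9.69% = 19.1381%.
Total capital V = 14.11 + 26.24 = 40.35.
Equity: weight = 14.11/40.35 = 0.3497; cost = 19.1381%.
Debt: weight = 26.24/40.35 = 0.6503; after-tax cost = 5.36% × (1 − 29%) = 3.8056%.
WACC = 0.3497 × 19.1381% + 0.6503 × 3.8056% = 9.1672%.

9.17%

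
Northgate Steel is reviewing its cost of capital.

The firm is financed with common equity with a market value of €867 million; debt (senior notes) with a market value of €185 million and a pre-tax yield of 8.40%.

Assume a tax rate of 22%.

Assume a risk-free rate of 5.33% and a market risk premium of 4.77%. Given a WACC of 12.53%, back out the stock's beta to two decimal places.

Total capital V = 867 + 185 = 1052.
Equity weight = 867/1052 = 0.8241.
Senior notes weight = 185/1052 = 0.1759.
Debt contribution = 0.1759 × 8.4% × (1 − 22%) = 1.1522%.
Required equity contribution = 12.53% − 1.1522% = 11.3778%  ⇒  Re = 13.8056%.
CAPM: 13.8056% = 5.33% + β × 4.77%  ⇒  β = 1.7769.

1.78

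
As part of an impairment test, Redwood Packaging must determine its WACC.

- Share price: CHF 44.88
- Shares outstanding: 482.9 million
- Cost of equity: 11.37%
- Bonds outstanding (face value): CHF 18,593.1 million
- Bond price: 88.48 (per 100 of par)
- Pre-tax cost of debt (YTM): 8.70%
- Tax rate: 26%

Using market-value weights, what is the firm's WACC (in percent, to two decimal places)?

Market value of equity E = 44.88 × 482.9m = 21672.552m. Market value of debt D = 18593.1m × 88.48/100 = 16451.17488m.
Total capital V = 21672.552 + 16451.17488 = 38123.72688.
Equity: weight = 21672.552/38123.72688 = 0.5685; cost = 11.37%.
Bonds outstanding: weight = 16451.17488/38123.72688 = 0.4315; after-tax cost = 8.7% × (1 − 26%) = 6.4380%.
WACC = 0.5685 × 11.3700% + 0.4315 × 6.4380% = 9.2417%.

9.24%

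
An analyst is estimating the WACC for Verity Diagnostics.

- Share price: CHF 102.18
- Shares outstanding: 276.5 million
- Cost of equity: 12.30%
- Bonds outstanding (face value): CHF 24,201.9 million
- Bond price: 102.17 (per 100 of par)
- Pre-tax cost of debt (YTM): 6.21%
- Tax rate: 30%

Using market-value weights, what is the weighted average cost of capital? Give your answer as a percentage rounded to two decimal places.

8.59%

Market value of equity E = 102.18 × 276.5m = 28252.77m. Market value of debt D = 24201.9m × 102.17/100 = 24727.08123m.
Total capital V = 28252.77 + 24727.08123 = 52979.85123.
Equity: weight = 28252.77/52979.85123 = 0.5333; cost = 12.3%.
Bonds outstanding: weight = 24727.08123/52979.85123 = 0.4667; after-tax cost = 6.21% × (1 − 30%) = 4.3470%.
WACC = 0.5333 × 12.3000% + 0.4667 × 4.3470% = 8.5881%.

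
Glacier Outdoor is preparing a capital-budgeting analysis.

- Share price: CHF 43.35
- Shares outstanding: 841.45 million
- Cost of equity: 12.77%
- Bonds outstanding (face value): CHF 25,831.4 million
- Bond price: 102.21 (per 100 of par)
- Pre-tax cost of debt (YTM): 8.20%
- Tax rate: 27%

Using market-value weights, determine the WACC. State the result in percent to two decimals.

Market value of equity E = 43.35 × 841.45m = 36476.8575m. Market value of debt D = 25831.4m × 102.21/100 = 26402.27394m.
Total capital V = 36476.8575 + 26402.27394 = 62879.13144.
Equity: weight = 36476.8575/62879.13144 = 0.5801; cost = 12.77%.
Bonds outstanding: weight = 26402.27394/62879.13144 = 0.4199; after-tax cost = 8.2% × (1 − 27%) = 5.9860%.
WACC = 0.5801 × 12.7700% + 0.4199 × 5.9860% = 9.9215%.

9.92%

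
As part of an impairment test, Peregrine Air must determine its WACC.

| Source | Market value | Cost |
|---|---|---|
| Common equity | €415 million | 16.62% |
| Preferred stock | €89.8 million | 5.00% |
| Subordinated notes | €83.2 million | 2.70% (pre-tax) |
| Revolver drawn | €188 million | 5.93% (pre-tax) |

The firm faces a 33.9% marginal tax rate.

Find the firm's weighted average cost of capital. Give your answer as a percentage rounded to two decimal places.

Total capital V = 415 + 89.8 + 83.2 + 188 = 776.
Equity: weight = 415/776 = 0.5348; cost = 16.62%.
Preferred: weight = 89.8/776 = 0.1157; cost = 5%.
Subordinated notes: weight = 83.2/776 = 0.1072; after-tax cost = 2.7% × (1 − 33.9%) = 1.7847%.
Revolver drawn: weight = 188/776 = 0.2423; after-tax cost = 5.93% × (1 − 33.9%) = 3.9197%.
WACC = 0.5348 × 16.6200% + 0.1157 × 5.0000% + 0.1072 × 1.7847% + 0.2423 × 3.9197% = 10.6079%.

10.61%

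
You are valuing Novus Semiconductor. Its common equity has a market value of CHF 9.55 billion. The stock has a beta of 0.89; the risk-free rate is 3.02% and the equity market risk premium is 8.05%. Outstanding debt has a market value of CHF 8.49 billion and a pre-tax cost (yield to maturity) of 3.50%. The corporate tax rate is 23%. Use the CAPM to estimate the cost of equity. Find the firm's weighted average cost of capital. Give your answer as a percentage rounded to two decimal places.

6.66%

Cost of equity via CAPM: Re = 3.02% + 0.89 × 8.05% = 10.1845%.
Total capital V = 9.55 + 8.49 = 18.04.
Equity: weight = 9.55/18.04 = 0.5294; cost = 10.1845%.
Debt: weight = 8.49/18.04 = 0.4706; after-tax cost = 3.5% × (1 − 23%) = 2.6950%.
WACC = 0.5294 × 10.1845% + 0.4706 × 2.6950% = 6.6598%.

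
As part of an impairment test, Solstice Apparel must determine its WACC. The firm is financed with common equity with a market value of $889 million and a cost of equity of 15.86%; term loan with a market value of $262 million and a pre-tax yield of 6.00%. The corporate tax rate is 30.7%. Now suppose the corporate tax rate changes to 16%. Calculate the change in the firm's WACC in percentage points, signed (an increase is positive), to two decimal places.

Current WACC:
Total capital V = 889 + 262 = 1151.
Equity: weight = 889/1151 = 0.7724; cost = 15.86%.
Term loan: weight = 262/1151 = 0.2276; after-tax cost = 6% × (1 − 30.7%) = 4.1580%.
WACC = 0.7724 × 15.8600% + 0.2276 × 4.1580% = 13.1963%.
After the change:
Total capital V = 889 + 262 = 1151.
Equity: weight = 889/1151 = 0.7724; cost = 15.86%.
Term loan: weight = 262/1151 = 0.2276; after-tax cost = 6% × (1 − 16%) = 5.0400%.
WACC = 0.7724 × 15.8600% + 0.2276 × 5.0400% = 13.3971%.
Change in WACC = 13.3971% − 13.1963% = 0.2008 pp.

+0.20 pp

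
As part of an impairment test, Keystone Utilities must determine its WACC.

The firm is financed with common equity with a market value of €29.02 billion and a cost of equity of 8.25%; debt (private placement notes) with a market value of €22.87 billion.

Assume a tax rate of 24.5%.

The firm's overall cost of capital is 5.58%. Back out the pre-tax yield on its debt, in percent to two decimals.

2.90%

Total capital V = 29.02 + 22.87 = 51.89.
Equity weight = 29.02/51.89 = 0.5593.
Private placement notes weight = 22.87/51.89 = 0.4407.
Equity contribution = 0.5593 × 8.25% = 4.6139%.
Remaining for debt = 5.58% − 4.6139% = 0.9661%.
Rd × (1 − 24.5%) × 0.4407 = 0.9661%  ⇒  Rd = 2.9033%.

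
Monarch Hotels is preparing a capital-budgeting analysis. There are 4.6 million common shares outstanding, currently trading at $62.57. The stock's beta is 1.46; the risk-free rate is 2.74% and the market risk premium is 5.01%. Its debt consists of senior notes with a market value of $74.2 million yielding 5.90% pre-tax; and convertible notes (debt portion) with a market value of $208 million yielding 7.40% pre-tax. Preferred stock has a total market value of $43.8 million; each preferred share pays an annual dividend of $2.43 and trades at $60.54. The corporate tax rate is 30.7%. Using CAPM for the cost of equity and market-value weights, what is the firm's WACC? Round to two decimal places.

Cost of equity via CAPM: Re = 2.74% + 1.46 × 5.01% = 10.0546%.
Cost of preferred: Rp = 2.43 / 60.54 = 4.0139%.
Market value of equity E = 62.57 × 4.6m = 287.822m.
Total capital V = 287.822 + 43.8 + 74.2 + 208 = 613.822.
Equity: weight = 287.822/613.822 = 0.4689; cost = 10.0546%.
Preferred: weight = 43.8/613.822 = 0.0714; cost = 4.0139%.
Senior notes: weight = 74.2/613.822 = 0.1209; after-tax cost = 5.9% × (1 − 30.7%) = 4.0887%.
Convertible notes (debt portion): weight = 208/613.822 = 0.3389; after-tax cost = 7.4% × (1 − 30.7%) = 5.1282%.
WACC = 0.4689 × 10.0546% + 0.0714 × 4.0139% + 0.1209 × 4.0887% + 0.3389 × 5.1282% = 7.2330%.

7.23%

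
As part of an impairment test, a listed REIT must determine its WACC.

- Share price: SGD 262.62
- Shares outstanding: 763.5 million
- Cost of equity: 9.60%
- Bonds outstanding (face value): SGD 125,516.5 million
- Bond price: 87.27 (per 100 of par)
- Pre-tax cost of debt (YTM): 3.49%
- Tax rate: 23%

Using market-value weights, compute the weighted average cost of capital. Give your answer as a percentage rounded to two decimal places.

Market value of equity E = 262.62 × 763.5m = 200510.37m. Market value of debt D = 125516.5m × 87.27/100 = 109538.24955m.
Total capital V = 200510.37 + 109538.24955 = 310048.61955.
Equity: weight = 200510.37/310048.61955 = 0.6467; cost = 9.6%.
Bonds outstanding: weight = 109538.24955/310048.61955 = 0.3533; after-tax cost = 3.49% × (1 − 23%) = 2.6873%.
WACC = 0.6467 × 9.6000% + 0.3533 × 2.6873% = 7.1578%.

7.16%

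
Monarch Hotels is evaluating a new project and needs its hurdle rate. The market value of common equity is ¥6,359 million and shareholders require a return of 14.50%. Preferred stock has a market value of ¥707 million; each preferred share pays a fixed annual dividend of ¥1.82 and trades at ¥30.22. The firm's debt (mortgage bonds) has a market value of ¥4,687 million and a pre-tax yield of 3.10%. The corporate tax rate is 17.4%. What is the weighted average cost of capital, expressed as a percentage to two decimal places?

Cost of preferred: Rp = 1.82 / 30.22 = 6.0225%.
Total capital V = 6359 + 707 + 4687 = 11753.
Equity: weight = 6359/11753 = 0.5411; cost = 14.5%.
Preferred: weight = 707/11753 = 0.0602; cost = 6.0225%.
Mortgage bonds: weight = 4687/11753 = 0.3988; after-tax cost = 3.1% × (1 − 17.4%) = 2.5606%.
WACC = 0.5411 × 14.5000% + 0.0602 × 6.0225% + 0.3988 × 2.5606% = 9.2287%.

9.23%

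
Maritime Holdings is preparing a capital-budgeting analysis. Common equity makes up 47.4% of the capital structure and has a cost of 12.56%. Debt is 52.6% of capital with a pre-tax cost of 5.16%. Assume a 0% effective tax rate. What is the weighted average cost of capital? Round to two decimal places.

After-tax cost of debt = 5.16% × (1 − 0%) = 5.1600%.
WACC = 0.474 × 12.5600% + 0.526 × 5.1600% = 8.6676%.

8.67%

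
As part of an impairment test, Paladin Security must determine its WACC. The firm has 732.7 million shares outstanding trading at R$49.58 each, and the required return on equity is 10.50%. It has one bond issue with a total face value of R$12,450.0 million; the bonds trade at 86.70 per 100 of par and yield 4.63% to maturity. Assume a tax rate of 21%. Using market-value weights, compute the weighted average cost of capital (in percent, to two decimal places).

Market value of equity E = 49.58 × 732.7m = 36327.266m. Market value of debt D = 12450m × 86.7/100 = 10794.15m.
Total capital V = 36327.266 + 10794.15 = 47121.416.
Equity: weight = 36327.266/47121.416 = 0.7709; cost = 10.5%.
Bonds outstanding: weight = 10794.15/47121.416 = 0.2291; after-tax cost = 4.63% × (1 − 21%) = 3.6577%.
WACC = 0.7709 × 10.5000% + 0.2291 × 3.6577% = 8.9326%.

8.93%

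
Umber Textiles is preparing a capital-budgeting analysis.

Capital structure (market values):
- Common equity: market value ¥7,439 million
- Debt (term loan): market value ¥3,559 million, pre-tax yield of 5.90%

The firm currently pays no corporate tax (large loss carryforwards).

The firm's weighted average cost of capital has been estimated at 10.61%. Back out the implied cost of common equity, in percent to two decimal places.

12.86%

Total capital V = 7439 + 3559 = 10998.
Equity weight = 7439/10998 = 0.6764.
Term loan weight = 3559/10998 = 0.3236.
Debt contribution = 0.3236 × 5.9% × (1 − 0%) = 1.9093%.
Required equity contribution = 10.61% − 1.9093% = 8.7007%.
Re = 8.7007% / 0.6764 = 12.8634%.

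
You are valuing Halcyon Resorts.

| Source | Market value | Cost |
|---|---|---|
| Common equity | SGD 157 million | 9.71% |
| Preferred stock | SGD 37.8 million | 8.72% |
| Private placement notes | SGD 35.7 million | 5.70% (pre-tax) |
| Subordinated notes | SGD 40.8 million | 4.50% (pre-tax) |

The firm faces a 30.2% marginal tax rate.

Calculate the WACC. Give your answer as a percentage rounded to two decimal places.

Total capital V = 157 + 37.8 + 35.7 + 40.8 = 271.3.
Equity: weight = 157/271.3 = 0.5787; cost = 9.71%.
Preferred: weight = 37.8/271.3 = 0.1393; cost = 8.72%.
Private placement notes: weight = 35.7/271.3 = 0.1316; after-tax cost = 5.7% × (1 − 30.2%) = 3.9786%.
Subordinated notes: weight = 40.8/271.3 = 0.1504; after-tax cost = 4.5% × (1 − 30.2%) = 3.1410%.
WACC = 0.5787 × 9.7100% + 0.1393 × 8.7200% + 0.1316 × 3.9786% + 0.1504 × 3.1410% = 7.8300%.

7.83%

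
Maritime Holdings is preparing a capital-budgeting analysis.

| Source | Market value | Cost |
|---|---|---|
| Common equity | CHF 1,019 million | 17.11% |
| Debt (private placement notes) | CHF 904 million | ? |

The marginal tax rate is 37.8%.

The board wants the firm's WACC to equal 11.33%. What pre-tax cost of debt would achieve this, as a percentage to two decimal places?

Total capital V = 1019 + 904 = 1923.
Equity weight = 1019/1923 = 0.5299.
Private placement notes weight = 904/1923 = 0.4701.
Equity contribution = 0.5299 × 17.11% = 9.0666%.
Remaining for debt = 11.33% − 9.0666% = 2.2634%.
Rd × (1 − 37.8%) × 0.4701 = 2.2634%  ⇒  Rd = 7.7407%.

7.74%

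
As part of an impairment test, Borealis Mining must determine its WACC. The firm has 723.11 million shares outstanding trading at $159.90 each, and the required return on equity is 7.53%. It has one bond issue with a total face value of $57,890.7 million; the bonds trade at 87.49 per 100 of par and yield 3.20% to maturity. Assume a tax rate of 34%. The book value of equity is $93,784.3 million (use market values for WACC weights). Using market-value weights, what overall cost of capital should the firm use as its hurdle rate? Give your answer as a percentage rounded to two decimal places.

Market value of equity E = 159.9 × 723.11m = 115625.289m. Market value of debt D = 57890.7m × 87.49/100 = 50648.57343m.
Total capital V = 115625.289 + 50648.57343 = 166273.86243.
Equity: weight = 115625.289/166273.86243 = 0.6954; cost = 7.53%.
Bonds outstanding: weight = 50648.57343/166273.86243 = 0.3046; after-tax cost = 3.2% × (1 − 34%) = 2.1120%.
WACC = 0.6954 × 7.5300% + 0.3046 × 2.1120% = 5.8796%.

5.88%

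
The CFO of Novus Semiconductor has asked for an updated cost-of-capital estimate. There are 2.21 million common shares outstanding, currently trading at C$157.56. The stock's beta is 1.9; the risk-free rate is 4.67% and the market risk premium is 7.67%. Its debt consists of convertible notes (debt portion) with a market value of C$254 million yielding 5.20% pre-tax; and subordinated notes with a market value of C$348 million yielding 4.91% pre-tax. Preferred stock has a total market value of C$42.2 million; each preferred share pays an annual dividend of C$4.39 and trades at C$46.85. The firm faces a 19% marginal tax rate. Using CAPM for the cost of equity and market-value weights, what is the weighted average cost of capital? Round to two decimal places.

9.62%

Cost of equity via CAPM: Re = 4.67% + 1.9 × 7.67% = 19.2430%.
Cost of preferred: Rp = 4.39 / 46.85 = 9.3703%.
Market value of equity E = 157.56 × 2.21m = 348.2076m.
Total capital V = 348.2076 + 42.2 + 254 + 348 = 992.4076.
Equity: weight = 348.2076/992.4076 = 0.3509; cost = 19.243%.
Preferred: weight = 42.2/992.4076 = 0.0425; cost = 9.3703%.
Convertible notes (debt portion): weight = 254/992.4076 = 0.2559; after-tax cost = 5.2% × (1 − 19%) = 4.2120%.
Subordinated notes: weight = 348/992.4076 = 0.3507; after-tax cost = 4.91% × (1 − 19%) = 3.9771%.
WACC = 0.3509 × 19.2430% + 0.0425 × 9.3703% + 0.2559 × 4.2120% + 0.3507 × 3.9771% = 9.6229%.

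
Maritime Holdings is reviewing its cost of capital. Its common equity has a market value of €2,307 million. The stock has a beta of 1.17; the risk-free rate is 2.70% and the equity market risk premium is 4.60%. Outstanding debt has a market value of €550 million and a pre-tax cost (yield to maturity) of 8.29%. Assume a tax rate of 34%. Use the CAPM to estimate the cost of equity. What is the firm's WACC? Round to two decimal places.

Cost of equity via CAPM: Re = 2.7% + 1.17 × 4.6% = 8.0820%.
Total capital V = 2307 + 550 = 2857.
Equity: weight = 2307/2857 = 0.8075; cost = 8.082%.
Debt: weight = 550/2857 = 0.1925; after-tax cost = 8.29% × (1 − 34%) = 5.4714%.
WACC = 0.8075 × 8.0820% + 0.1925 × 5.4714% = 7.5794%.

7.58%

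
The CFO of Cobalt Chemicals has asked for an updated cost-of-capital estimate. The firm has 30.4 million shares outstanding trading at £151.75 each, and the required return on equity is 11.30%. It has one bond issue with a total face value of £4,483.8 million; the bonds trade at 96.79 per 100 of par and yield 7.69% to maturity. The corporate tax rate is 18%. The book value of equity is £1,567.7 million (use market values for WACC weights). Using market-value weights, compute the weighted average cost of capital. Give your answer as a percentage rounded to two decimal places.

8.88%

Market value of equity E = 151.75 × 30.4m = 4613.2m. Market value of debt D = 4483.8m × 96.79/100 = 4339.87002m.
Total capital V = 4613.2 + 4339.87002 = 8953.07002.
Equity: weight = 4613.2/8953.07002 = 0.5153; cost = 11.3%.
Bonds outstanding: weight = 4339.87002/8953.07002 = 0.4847; after-tax cost = 7.69% × (1 − 18%) = 6.3058%.
WACC = 0.5153 × 11.3000% + 0.4847 × 6.3058% = 8.8791%.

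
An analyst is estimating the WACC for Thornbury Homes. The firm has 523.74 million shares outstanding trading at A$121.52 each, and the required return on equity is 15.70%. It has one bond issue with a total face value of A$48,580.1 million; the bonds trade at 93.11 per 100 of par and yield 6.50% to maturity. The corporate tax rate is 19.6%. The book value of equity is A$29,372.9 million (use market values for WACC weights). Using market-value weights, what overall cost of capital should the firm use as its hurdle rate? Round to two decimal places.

Market value of equity E = 121.52 × 523.74m = 63644.8848m. Market value of debt D = 48580.1m × 93.11/100 = 45232.93111m.
Total capital V = 63644.8848 + 45232.93111 = 108877.81591.
Equity: weight = 63644.8848/108877.81591 = 0.5846; cost = 15.7%.
Bonds outstanding: weight = 45232.93111/108877.81591 = 0.4154; after-tax cost = 6.5% × (1 − 19.6%) = 5.2260%.
WACC = 0.5846 × 15.7000% + 0.4154 × 5.2260% = 11.3486%.

11.35%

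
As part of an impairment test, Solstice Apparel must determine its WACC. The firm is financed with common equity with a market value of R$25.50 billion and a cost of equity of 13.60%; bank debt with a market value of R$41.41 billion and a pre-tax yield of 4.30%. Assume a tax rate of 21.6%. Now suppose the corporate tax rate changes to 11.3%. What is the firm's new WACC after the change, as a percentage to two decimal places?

After the change:
Total capital V = 25.5 + 41.41 = 66.91.
Equity: weight = 25.5/66.91 = 0.3811; cost = 13.6%.
Bank debt: weight = 41.41/66.91 = 0.6189; after-tax cost = 4.3% × (1 − 11.3%) = 3.8141%.
WACC = 0.3811 × 13.6000% + 0.6189 × 3.8141% = 7.5436%.

7.54%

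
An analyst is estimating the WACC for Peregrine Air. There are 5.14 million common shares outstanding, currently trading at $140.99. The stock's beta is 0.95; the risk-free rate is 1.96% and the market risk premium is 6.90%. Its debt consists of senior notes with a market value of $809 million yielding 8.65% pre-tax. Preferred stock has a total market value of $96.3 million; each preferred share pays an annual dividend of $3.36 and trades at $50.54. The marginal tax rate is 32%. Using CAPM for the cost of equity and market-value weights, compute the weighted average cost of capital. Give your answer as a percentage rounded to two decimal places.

Cost of equity via CAPM: Re = 1.96% + 0.95 × 6.9% = 8.5150%.
Cost of preferred: Rp = 3.36 / 50.54 = 6.6482%.
Market value of equity E = 140.99 × 5.14m = 724.6886m.
Total capital V = 724.6886 + 96.3 + 809 = 1629.9886.
Equity: weight = 724.6886/1629.9886 = 0.4446; cost = 8.515%.
Preferred: weight = 96.3/1629.9886 = 0.0591; cost = 6.6482%.
Senior notes: weight = 809/1629.9886 = 0.4963; after-tax cost = 8.65% × (1 − 32%) = 5.8820%.
WACC = 0.4446 × 8.5150% + 0.0591 × 6.6482% + 0.4963 × 5.8820% = 7.0979%.

7.10%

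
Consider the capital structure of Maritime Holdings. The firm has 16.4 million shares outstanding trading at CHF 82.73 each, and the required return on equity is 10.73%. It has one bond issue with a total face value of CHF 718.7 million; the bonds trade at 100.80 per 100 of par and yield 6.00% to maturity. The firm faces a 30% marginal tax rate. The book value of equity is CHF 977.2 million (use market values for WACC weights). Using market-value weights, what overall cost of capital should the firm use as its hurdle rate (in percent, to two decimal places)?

8.46%

Market value of equity E = 82.73 × 16.4m = 1356.772m. Market value of debt D = 718.7m × 100.8/100 = 724.4496m.
Total capital V = 1356.772 + 724.4496 = 2081.2216.
Equity: weight = 1356.772/2081.2216 = 0.6519; cost = 10.73%.
Bonds outstanding: weight = 724.4496/2081.2216 = 0.3481; after-tax cost = 6% × (1 − 30%) = 4.2000%.
WACC = 0.6519 × 10.7300% + 0.3481 × 4.2000% = 8.4570%.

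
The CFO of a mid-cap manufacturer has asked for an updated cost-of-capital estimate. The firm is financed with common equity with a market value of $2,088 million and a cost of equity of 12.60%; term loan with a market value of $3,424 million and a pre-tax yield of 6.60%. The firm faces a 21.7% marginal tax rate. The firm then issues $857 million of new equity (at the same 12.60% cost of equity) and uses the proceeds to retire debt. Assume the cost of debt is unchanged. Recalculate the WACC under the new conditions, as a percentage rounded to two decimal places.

After the change:
Total capital V = 2945 + 2567 = 5512.
Equity: weight = 2945/5512 = 0.5343; cost = 12.6%.
Term loan: weight = 2567/5512 = 0.4657; after-tax cost = 6.6% × (1 − 21.7%) = 5.1678%.
WACC = 0.5343 × 12.6000% + 0.4657 × 5.1678% = 9.1387%.

9.14%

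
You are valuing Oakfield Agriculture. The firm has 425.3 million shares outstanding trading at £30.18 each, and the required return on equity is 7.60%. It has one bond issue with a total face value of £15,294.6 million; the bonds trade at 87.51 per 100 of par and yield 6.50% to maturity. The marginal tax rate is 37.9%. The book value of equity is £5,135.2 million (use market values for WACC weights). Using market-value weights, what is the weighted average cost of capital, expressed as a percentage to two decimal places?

Market value of equity E = 30.18 × 425.3m = 12835.554m. Market value of debt D = 15294.6m × 87.51/100 = 13384.30446m.
Total capital V = 12835.554 + 13384.30446 = 26219.85846.
Equity: weight = 12835.554/26219.85846 = 0.4895; cost = 7.6%.
Bonds outstanding: weight = 13384.30446/26219.85846 = 0.5105; after-tax cost = 6.5% × (1 − 37.9%) = 4.0365%.
WACC = 0.4895 × 7.6000% + 0.5105 × 4.0365% = 5.7810%.

5.78%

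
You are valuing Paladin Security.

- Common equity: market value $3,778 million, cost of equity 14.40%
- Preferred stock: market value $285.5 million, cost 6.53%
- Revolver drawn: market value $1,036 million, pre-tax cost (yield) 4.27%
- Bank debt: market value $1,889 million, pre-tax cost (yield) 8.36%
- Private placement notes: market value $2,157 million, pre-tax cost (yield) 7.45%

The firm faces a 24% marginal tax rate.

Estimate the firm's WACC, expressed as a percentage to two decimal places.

9.17%

Total capital V = 3778 + 285.5 + 1036 + 1889 + 2157 = 9145.5.
Equity: weight = 3778/9145.5 = 0.4131; cost = 14.4%.
Preferred: weight = 285.5/9145.5 = 0.0312; cost = 6.53%.
Revolver drawn: weight = 1036/9145.5 = 0.1133; after-tax cost = 4.27% × (1 − 24%) = 3.2452%.
Bank debt: weight = 1889/9145.5 = 0.2065; after-tax cost = 8.36% × (1 − 24%) = 6.3536%.
Private placement notes: weight = 2157/9145.5 = 0.2359; after-tax cost = 7.45% × (1 − 24%) = 5.6620%.
WACC = 0.4131 × 14.4000% + 0.0312 × 6.5300% + 0.1133 × 3.2452% + 0.2065 × 6.3536% + 0.2359 × 5.6620% = 9.1678%.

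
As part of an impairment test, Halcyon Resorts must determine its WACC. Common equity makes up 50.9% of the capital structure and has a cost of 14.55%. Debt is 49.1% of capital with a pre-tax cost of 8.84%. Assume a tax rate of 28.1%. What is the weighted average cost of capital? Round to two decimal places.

After-tax cost of debt = 8.84% × (1 − 28.1%) = 6.3560%.
WACC = 0.509 × 14.5500% + 0.491 × 6.3560% = 10.5267%.

10.53%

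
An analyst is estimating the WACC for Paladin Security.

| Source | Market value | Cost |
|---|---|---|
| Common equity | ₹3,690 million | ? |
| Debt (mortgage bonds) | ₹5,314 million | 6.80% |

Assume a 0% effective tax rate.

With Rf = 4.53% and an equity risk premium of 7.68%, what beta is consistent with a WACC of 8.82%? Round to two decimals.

Total capital V = 3690 + 5314 = 9004.
Equity weight = 3690/9004 = 0.4098.
Mortgage bonds weight = 5314/9004 = 0.5902.
Debt contribution = 0.5902 × 6.8% × (1 − 0%) = 4.0132%.
Required equity contribution = 8.82% − 4.0132% = 4.8068%  ⇒  Re = 11.7290%.
CAPM: 11.7290% = 4.53% + β × 7.68%  ⇒  β = 0.9374.

0.94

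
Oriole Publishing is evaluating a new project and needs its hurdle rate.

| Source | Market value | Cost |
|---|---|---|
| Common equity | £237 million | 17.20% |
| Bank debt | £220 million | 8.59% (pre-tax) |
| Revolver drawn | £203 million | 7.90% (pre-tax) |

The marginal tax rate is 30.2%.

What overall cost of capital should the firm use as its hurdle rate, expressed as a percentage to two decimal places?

Total capital V = 237 + 220 + 203 = 660.
Equity: weight = 237/660 = 0.3591; cost = 17.2%.
Bank debt: weight = 220/660 = 0.3333; after-tax cost = 8.59% × (1 − 30.2%) = 5.9958%.
Revolver drawn: weight = 203/660 = 0.3076; after-tax cost = 7.9% × (1 − 30.2%) = 5.5142%.
WACC = 0.3591 × 17.2000% + 0.3333 × 5.9958% + 0.3076 × 5.5142% = 9.8710%.

9.87%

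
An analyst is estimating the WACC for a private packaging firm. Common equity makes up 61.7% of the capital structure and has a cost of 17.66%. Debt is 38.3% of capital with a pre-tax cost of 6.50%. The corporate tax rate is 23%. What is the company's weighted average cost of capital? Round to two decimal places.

12.81%

After-tax cost of debt = 6.5% × (1 − 23%) = 5.0050%.
WACC = 0.617 × 17.6600% + 0.383 × 5.0050% = 12.8131%.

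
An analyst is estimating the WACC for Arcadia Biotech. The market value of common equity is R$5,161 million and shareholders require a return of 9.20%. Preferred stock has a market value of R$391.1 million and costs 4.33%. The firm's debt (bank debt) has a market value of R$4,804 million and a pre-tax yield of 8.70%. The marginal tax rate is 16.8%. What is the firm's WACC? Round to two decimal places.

Total capital V = 5161 + 391.1 + 4804 = 10356.1.
Equity: weight = 5161/10356.1 = 0.4984; cost = 9.2%.
Preferred: weight = 391.1/10356.1 = 0.0378; cost = 4.33%.
Bank debt: weight = 4804/10356.1 = 0.4639; after-tax cost = 8.7% × (1 − 16.8%) = 7.2384%.
WACC = 0.4984 × 9.2000% + 0.0378 × 4.3300% + 0.4639 × 7.2384% = 8.1061%.

8.11%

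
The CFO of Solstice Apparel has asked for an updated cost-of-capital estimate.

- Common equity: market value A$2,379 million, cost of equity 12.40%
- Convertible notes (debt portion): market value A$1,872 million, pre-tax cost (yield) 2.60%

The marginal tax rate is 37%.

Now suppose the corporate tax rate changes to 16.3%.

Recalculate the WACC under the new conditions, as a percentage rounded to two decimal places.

After the change:
Total capital V = 2379 + 1872 = 4251.
Equity: weight = 2379/4251 = 0.5596; cost = 12.4%.
Convertible notes (debt portion): weight = 1872/4251 = 0.4404; after-tax cost = 2.6% × (1 − 16.3%) = 2.1762%.
WACC = 0.5596 × 12.4000% + 0.4404 × 2.1762% = 7.8978%.

7.90%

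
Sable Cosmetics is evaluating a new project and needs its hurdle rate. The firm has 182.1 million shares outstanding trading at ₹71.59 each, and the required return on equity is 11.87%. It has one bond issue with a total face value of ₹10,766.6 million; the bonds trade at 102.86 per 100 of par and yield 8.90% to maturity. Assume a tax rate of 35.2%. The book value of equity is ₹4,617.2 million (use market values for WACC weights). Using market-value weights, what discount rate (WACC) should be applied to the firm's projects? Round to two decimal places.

Market value of equity E = 71.59 × 182.1m = 13036.539m. Market value of debt D = 10766.6m × 102.86/100 = 11074.52476m.
Total capital V = 13036.539 + 11074.52476 = 24111.06376.
Equity: weight = 13036.539/24111.06376 = 0.5407; cost = 11.87%.
Bonds outstanding: weight = 11074.52476/24111.06376 = 0.4593; after-tax cost = 8.9% × (1 − 35.2%) = 5.7672%.
WACC = 0.5407 × 11.8700% + 0.4593 × 5.7672% = 9.0669%.

9.07%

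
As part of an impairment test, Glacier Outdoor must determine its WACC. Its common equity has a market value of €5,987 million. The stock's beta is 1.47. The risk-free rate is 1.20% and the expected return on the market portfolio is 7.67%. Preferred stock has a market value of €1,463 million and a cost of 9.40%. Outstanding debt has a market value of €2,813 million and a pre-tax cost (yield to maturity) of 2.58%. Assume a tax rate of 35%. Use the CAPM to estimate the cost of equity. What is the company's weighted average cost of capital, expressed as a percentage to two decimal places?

8.05%

Market risk premium = 7.67% − 1.2% = 6.47%.
Cost of equity via CAPM: Re = 1.2% + 1.47 × 6.47% = 10.7109%.
Total capital V = 5987 + 1463 + 2813 = 10263.
Equity: weight = 5987/10263 = 0.5834; cost = 10.7109%.
Preferred: weight = 1463/10263 = 0.1426; cost = 9.4%.
Debt: weight = 2813/10263 = 0.2741; after-tax cost = 2.58% × (1 − 35%) = 1.6770%.
WACC = 0.5834 × 10.7109% + 0.1426 × 9.4000% + 0.2741 × 1.6770% = 8.0479%.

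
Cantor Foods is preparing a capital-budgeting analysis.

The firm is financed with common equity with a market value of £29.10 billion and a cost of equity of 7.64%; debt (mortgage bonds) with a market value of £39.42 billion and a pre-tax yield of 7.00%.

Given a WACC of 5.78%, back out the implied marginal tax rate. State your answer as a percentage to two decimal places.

37.04%

Total capital V = 29.1 + 39.42 = 68.52.
Equity weight = 29.1/68.52 = 0.4247.
Mortgage bonds weight = 39.42/68.52 = 0.5753.
Equity contribution = 0.4247 × 7.64% = 3.2447%.
Debt contribution must be 5.78% − 3.2447% = 2.5353%.
0.5753 × 7% × (1 − T) = 2.5353%  ⇒  (1 − T) = 0.6296.
T = 37.0437%.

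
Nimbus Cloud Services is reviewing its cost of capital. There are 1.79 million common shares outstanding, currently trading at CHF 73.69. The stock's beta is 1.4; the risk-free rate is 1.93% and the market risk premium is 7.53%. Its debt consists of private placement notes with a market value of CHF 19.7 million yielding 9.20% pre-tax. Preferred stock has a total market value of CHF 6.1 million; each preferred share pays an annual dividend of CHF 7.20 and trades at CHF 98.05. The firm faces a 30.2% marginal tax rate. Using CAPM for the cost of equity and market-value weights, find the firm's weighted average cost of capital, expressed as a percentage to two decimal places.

11.52%

Cost of equity via CAPM: Re = 1.93% + 1.4 × 7.53% = 12.4720%.
Cost of preferred: Rp = 7.2 / 98.05 = 7.3432%.
Market value of equity E = 73.69 × 1.79m = 131.9051m.
Total capital V = 131.9051 + 6.1 + 19.7 = 157.7051.
Equity: weight = 131.9051/157.7051 = 0.8364; cost = 12.472%.
Preferred: weight = 6.1/157.7051 = 0.0387; cost = 7.3432%.
Private placement notes: weight = 19.7/157.7051 = 0.1249; after-tax cost = 9.2% × (1 − 30.2%) = 6.4216%.
WACC = 0.8364 × 12.4720% + 0.0387 × 7.3432% + 0.1249 × 6.4216% = 11.5178%.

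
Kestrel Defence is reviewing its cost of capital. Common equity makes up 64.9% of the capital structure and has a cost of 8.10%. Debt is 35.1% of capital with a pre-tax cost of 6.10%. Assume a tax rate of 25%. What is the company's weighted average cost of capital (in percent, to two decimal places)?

After-tax cost of debt = 6.1% × (1 − 25%) = 4.5750%.
WACC = 0.649 × 8.1000% + 0.351 × 4.5750% = 6.8627%.

6.86%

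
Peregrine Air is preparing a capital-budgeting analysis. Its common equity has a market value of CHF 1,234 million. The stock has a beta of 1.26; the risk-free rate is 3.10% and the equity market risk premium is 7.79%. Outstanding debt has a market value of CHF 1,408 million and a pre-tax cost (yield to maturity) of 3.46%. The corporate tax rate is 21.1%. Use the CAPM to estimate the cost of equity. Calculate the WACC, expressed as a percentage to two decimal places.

7.49%

Cost of equity via CAPM: Re = 3.1% + 1.26 × 7.79% = 12.9154%.
Total capital V = 1234 + 1408 = 2642.
Equity: weight = 1234/2642 = 0.4671; cost = 12.9154%.
Debt: weight = 1408/2642 = 0.5329; after-tax cost = 3.46% × (1 − 21.1%) = 2.7299%.
WACC = 0.4671 × 12.9154% + 0.5329 × 2.7299% = 7.4873%.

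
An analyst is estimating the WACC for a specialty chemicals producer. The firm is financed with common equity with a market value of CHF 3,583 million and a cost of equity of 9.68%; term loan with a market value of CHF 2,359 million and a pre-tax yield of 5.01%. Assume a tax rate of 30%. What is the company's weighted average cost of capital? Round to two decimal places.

Total capital V = 3583 + 2359 = 5942.
Equity: weight = 3583/5942 = 0.6030; cost = 9.68%.
Term loan: weight = 2359/5942 = 0.3970; after-tax cost = 5.01% × (1 − 30%) = 3.5070%.
WACC = 0.6030 × 9.6800% + 0.3970 × 3.5070% = 7.2293%.

7.23%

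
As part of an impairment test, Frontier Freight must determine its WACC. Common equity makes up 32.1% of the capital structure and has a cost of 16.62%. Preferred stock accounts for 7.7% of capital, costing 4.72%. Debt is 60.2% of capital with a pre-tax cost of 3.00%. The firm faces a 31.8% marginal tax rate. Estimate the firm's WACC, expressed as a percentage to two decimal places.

After-tax cost of debt = 3% × (1 − 31.8%) = 2.0460%.
WACC = 0.321 × 16.6200% + 0.077 × 4.7200% + 0.602 × 2.0460% = 6.9302%.

6.93%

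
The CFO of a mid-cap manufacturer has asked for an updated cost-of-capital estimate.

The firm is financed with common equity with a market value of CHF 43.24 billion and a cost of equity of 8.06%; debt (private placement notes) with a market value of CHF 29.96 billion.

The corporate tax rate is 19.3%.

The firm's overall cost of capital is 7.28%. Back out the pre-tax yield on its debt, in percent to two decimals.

7.63%

Total capital V = 43.24 + 29.96 = 73.2.
Equity weight = 43.24/73.2 = 0.5907.
Private placement notes weight = 29.96/73.2 = 0.4093.
Equity contribution = 0.5907 × 8.06% = 4.7611%.
Remaining for debt = 7.28% − 4.7611% = 2.5189%.
Rd × (1 − 19.3%) × 0.4093 = 2.5189%  ⇒  Rd = 7.6261%.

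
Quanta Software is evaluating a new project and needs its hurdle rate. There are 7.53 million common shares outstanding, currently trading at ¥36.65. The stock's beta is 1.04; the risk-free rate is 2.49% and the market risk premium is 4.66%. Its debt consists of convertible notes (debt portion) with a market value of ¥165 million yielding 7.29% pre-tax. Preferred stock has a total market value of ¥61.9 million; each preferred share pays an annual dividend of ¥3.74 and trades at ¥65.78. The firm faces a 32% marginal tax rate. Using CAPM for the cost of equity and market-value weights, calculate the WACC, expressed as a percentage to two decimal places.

Cost of equity via CAPM: Re = 2.49% + 1.04 × 4.66% = 7.3364%.
Cost of preferred: Rp = 3.74 / 65.78 = 5.6856%.
Market value of equity E = 36.65 × 7.53m = 275.9745m.
Total capital V = 275.9745 + 61.9 + 165 = 502.8745.
Equity: weight = 275.9745/502.8745 = 0.5488; cost = 7.3364%.
Preferred: weight = 61.9/502.8745 = 0.1231; cost = 5.6856%.
Convertible notes (debt portion): weight = 165/502.8745 = 0.3281; after-tax cost = 7.29% × (1 − 32%) = 4.9572%.
WACC = 0.5488 × 7.3364% + 0.1231 × 5.6856% + 0.3281 × 4.9572% = 6.3526%.

6.35%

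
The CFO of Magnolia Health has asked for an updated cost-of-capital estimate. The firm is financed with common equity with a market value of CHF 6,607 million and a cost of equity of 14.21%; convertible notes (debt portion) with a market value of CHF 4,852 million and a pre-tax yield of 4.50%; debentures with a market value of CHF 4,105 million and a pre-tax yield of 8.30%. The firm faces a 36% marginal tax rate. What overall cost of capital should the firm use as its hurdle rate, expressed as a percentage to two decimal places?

8.33%

Total capital V = 6607 + 4852 + 4105 = 15564.
Equity: weight = 6607/15564 = 0.4245; cost = 14.21%.
Convertible notes (debt portion): weight = 4852/15564 = 0.3117; after-tax cost = 4.5% × (1 − 36%) = 2.8800%.
Debentures: weight = 4105/15564 = 0.2637; after-tax cost = 8.3% × (1 − 36%) = 5.3120%.
WACC = 0.4245 × 14.2100% + 0.3117 × 2.8800% + 0.2637 × 5.3120% = 8.3311%.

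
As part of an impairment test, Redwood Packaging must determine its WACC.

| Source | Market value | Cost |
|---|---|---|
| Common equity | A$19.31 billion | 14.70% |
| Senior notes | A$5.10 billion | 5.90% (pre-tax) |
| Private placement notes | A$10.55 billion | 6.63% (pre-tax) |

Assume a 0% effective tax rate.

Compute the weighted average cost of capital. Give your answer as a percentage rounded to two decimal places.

Total capital V = 19.31 + 5.1 + 10.55 = 34.96.
Equity: weight = 19.31/34.96 = 0.5523; cost = 14.7%.
Senior notes: weight = 5.1/34.96 = 0.1459; after-tax cost = 5.9% × (1 − 0%) = 5.9000%.
Private placement notes: weight = 10.55/34.96 = 0.3018; after-tax cost = 6.63% × (1 − 0%) = 6.6300%.
WACC = 0.5523 × 14.7000% + 0.1459 × 5.9000% + 0.3018 × 6.6300% = 10.9809%.

10.98%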